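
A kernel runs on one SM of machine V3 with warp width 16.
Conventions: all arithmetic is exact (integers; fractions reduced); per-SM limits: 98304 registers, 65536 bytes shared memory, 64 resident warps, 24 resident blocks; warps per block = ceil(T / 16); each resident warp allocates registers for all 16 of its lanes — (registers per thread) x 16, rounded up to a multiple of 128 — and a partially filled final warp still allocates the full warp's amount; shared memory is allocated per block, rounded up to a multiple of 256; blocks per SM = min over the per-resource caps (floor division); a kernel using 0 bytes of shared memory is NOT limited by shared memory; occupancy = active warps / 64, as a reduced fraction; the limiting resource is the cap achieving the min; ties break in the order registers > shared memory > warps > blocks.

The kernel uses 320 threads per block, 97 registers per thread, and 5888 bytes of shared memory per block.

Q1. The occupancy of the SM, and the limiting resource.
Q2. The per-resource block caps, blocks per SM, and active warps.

Answer: occupancy 5/8, limited by registers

registers: 2 blocks
shared memory: 11 blocks
warps: 3 blocks
blocks: 24 blocks

Answer: 2 blocks, 40 active warps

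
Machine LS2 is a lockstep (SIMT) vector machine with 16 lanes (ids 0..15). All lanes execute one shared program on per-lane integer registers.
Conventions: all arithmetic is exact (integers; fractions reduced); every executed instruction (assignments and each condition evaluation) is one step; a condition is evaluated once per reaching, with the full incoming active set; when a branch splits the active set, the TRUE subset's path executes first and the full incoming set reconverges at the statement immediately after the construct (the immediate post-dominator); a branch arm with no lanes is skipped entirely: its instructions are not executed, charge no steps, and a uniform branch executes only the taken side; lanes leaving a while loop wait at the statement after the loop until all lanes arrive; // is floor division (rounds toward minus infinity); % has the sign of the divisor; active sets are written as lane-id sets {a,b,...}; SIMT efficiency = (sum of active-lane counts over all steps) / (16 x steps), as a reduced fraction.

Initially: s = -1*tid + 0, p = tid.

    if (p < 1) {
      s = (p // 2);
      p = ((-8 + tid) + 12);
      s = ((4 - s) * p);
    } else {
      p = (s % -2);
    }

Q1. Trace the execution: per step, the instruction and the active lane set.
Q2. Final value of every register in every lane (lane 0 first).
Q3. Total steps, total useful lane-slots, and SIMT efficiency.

step 0: eval (p < 1)                 {0,1,2,3,4,5,6,7,8,9,10,11,12,13,14,15}
step 1: s <- (p // 2)                {0}
step 2: p <- ((-8 + tid) + 12)       {0}
step 3: s <- ((4 - s) * p)           {0}
step 4: p <- (s % -2)                {1,2,3,4,5,6,7,8,9,10,11,12,13,14,15}

Answer: 5 steps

s: 16,-1,-2,-3,-4,-5,-6,-7,-8,-9,-10,-11,-12,-13,-14,-15
p: 4,-1,0,-1,0,-1,0,-1,0,-1,0,-1,0,-1,0,-1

steps = 5; useful = 34; efficiency = 34/80 = 17/40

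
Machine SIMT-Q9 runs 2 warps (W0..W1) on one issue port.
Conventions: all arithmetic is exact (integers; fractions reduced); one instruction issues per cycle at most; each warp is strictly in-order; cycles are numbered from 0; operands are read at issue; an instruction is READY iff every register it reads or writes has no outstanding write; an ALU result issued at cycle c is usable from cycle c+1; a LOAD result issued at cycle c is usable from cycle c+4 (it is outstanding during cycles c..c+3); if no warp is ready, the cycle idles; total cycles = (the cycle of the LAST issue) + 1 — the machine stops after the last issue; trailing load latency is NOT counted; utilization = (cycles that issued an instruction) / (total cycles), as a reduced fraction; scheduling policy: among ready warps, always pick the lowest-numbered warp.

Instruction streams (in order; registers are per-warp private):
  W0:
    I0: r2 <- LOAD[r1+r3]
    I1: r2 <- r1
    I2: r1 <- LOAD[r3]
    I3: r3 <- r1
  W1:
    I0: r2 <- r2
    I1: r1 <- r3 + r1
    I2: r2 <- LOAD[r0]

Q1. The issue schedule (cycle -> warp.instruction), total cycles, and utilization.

cycle 0: W0.I0
cycle 1: W1.I0
cycle 2: W1.I1
cycle 3: W1.I2
cycle 4: W0.I1
cycle 5: W0.I2
cycle 6: idle
cycle 7: idle
cycle 8: idle
cycle 9: W0.I3

Answer: 10 cycles, utilization 7/10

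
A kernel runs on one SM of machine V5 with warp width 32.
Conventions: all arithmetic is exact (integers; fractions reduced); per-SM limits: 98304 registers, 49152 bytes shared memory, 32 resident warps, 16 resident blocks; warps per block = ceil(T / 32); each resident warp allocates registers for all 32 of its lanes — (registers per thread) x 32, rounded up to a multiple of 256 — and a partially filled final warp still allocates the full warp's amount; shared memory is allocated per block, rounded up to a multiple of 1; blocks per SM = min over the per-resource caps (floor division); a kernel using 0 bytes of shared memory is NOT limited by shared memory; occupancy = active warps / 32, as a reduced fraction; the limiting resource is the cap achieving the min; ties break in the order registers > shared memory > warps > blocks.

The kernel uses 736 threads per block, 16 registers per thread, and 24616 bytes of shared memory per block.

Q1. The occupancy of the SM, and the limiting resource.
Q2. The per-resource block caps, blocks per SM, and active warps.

Answer: occupancy 23/32, limited by shared memory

registers: 8 blocks
shared memory: 1 block
warps: 1 block
blocks: 16 blocks

Answer: 1 block, 23 active warps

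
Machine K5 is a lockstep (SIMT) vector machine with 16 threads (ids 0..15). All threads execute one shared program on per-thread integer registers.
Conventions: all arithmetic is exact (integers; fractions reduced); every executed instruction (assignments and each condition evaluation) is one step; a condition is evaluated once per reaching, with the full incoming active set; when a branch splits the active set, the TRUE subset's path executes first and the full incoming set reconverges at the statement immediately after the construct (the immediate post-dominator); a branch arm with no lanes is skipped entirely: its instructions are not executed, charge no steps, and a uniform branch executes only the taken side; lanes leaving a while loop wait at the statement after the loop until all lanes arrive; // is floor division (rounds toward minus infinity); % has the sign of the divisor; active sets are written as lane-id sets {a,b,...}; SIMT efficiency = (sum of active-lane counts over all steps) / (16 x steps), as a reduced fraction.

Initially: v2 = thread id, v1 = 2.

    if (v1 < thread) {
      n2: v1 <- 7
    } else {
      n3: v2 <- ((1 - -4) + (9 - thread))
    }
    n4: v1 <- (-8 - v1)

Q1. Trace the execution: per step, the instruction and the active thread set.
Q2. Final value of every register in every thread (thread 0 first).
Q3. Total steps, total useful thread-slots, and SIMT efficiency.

step 0: eval (v1 < thread)           {0,1,2,3,4,5,6,7,8,9,10,11,12,13,14,15}
step 1: v1 <- 7                      {3,4,5,6,7,8,9,10,11,12,13,14,15}
step 2: v2 <- ((1 - -4) + (9 - thread)) {0,1,2}
step 3: v1 <- (-8 - v1)              {0,1,2,3,4,5,6,7,8,9,10,11,12,13,14,15}

Answer: 4 steps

v2: 14,13,12,3,4,5,6,7,8,9,10,11,12,13,14,15
v1: -10,-10,-10,-15,-15,-15,-15,-15,-15,-15,-15,-15,-15,-15,-15,-15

steps = 4; useful = 48; efficiency = 48/64 = 3/4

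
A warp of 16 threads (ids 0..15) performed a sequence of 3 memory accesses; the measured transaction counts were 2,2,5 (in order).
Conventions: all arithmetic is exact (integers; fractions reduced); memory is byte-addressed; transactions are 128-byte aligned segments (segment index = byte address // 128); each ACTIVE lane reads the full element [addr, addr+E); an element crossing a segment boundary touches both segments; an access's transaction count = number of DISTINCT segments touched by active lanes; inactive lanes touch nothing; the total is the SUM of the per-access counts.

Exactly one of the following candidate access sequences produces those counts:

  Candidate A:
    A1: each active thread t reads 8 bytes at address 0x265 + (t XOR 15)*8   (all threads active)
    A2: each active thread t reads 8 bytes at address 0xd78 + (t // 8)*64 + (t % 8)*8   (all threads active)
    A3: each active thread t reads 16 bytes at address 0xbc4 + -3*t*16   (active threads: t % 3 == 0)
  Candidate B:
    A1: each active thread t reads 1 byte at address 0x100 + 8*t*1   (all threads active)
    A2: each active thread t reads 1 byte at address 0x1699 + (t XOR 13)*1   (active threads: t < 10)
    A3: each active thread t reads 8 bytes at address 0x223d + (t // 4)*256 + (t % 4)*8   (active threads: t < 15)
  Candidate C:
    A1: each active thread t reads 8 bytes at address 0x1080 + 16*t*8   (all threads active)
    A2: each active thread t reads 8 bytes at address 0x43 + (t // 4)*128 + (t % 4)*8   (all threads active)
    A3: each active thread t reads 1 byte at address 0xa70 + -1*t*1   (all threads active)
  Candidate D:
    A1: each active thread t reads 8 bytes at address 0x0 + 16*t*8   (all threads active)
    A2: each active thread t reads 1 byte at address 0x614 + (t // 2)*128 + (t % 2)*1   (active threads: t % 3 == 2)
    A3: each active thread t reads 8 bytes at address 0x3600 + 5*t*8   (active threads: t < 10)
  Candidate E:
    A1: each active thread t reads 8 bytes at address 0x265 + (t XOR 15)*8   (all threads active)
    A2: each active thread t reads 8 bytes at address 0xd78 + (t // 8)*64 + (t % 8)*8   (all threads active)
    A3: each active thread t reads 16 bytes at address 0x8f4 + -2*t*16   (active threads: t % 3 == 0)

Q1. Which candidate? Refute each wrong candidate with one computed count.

A: A3 gives 7 transactions, not 5
B: A1 gives 1 transaction, not 2
C: A1 gives 16 transactions, not 2
D: A1 gives 16 transactions, not 2
E: all counts match (2,2,5)

Answer: E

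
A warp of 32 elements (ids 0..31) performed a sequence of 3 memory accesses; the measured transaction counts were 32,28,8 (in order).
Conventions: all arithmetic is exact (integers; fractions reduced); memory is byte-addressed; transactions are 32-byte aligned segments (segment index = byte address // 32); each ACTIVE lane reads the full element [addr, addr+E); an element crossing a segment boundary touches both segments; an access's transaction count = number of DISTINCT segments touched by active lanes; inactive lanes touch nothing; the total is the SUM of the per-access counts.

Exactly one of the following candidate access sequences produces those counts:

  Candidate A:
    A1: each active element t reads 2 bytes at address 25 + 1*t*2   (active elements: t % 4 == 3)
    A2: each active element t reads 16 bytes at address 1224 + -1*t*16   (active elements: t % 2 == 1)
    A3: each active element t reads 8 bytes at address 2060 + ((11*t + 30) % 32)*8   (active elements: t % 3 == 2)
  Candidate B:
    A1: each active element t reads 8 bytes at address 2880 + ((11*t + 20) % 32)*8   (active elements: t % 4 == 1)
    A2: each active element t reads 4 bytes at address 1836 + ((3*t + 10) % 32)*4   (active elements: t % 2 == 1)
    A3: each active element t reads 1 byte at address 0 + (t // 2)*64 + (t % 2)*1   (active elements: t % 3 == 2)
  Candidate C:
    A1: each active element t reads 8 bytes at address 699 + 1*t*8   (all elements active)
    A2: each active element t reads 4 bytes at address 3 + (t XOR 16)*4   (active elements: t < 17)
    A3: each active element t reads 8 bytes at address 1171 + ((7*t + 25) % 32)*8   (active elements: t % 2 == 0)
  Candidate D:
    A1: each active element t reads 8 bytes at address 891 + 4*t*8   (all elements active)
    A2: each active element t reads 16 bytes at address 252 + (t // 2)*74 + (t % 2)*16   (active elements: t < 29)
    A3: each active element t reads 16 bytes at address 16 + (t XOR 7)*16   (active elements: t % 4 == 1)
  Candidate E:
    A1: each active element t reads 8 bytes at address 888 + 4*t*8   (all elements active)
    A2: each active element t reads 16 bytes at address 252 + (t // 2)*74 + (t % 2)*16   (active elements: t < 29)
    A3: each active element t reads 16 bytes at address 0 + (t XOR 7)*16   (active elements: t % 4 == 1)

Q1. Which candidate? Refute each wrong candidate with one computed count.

A: A1 gives 3 transactions, not 32
B: A1 gives 8 transactions, not 32
C: A1 gives 9 transactions, not 32
D: A1 gives 33 transactions, not 32
E: all counts match (32,28,8)

Answer: E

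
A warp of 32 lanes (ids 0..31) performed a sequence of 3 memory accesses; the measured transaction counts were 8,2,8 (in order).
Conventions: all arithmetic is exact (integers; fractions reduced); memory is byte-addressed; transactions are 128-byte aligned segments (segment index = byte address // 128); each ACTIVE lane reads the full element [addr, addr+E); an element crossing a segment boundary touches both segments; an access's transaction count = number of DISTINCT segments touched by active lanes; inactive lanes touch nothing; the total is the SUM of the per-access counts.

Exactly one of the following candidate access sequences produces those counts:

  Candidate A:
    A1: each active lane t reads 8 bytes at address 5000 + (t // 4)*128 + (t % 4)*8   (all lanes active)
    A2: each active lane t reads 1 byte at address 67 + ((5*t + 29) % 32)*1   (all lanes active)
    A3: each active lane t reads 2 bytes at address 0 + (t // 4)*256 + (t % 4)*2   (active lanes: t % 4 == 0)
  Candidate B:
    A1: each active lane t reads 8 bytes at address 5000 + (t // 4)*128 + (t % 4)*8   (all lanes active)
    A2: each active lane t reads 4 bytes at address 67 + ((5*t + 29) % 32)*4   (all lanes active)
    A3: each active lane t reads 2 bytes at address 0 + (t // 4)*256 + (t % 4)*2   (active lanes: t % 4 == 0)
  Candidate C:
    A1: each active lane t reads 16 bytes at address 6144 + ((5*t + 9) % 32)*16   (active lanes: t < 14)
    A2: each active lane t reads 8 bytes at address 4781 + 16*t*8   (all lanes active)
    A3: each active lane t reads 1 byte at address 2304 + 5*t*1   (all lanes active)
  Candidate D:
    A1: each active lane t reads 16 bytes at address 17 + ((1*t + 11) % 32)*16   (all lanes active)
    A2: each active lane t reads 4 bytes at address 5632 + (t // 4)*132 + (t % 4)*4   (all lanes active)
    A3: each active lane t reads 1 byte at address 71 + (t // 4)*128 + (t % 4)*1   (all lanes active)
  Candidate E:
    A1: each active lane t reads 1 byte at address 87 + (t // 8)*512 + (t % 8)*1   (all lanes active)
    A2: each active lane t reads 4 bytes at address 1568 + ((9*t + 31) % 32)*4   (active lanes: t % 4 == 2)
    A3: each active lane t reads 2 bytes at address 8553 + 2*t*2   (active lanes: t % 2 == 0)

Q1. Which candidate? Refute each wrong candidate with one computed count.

A: A2 gives 1 transaction, not 2
C: A1 gives 4 transactions, not 8
D: A1 gives 5 transactions, not 8
E: A1 gives 4 transactions, not 8
B: all counts match (8,2,8)

Answer: B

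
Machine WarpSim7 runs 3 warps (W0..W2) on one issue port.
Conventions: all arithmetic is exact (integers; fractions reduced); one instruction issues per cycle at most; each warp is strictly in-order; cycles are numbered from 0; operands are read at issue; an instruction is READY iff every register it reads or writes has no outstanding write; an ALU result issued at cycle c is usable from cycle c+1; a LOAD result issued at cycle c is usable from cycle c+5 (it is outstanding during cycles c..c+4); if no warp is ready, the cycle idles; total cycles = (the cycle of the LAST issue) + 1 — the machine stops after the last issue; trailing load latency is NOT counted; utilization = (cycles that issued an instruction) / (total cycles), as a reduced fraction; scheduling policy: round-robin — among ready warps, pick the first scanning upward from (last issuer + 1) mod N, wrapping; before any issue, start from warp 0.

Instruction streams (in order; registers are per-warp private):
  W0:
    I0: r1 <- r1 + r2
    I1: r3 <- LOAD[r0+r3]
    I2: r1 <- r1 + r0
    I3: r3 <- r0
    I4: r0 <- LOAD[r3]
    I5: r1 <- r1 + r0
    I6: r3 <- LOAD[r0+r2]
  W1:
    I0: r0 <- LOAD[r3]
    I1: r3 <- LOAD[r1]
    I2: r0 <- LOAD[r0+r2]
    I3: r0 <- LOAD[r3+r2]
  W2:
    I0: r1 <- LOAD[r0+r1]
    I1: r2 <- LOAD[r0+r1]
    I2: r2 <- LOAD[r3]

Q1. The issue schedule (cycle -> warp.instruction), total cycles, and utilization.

cycle 0: W0.I0
cycle 1: W1.I0
cycle 2: W2.I0
cycle 3: W0.I1
cycle 4: W1.I1
cycle 5: W0.I2
cycle 6: W1.I2
cycle 7: W2.I1
cycle 8: W0.I3
cycle 9: W0.I4
cycle 10: idle
cycle 11: W1.I3
cycle 12: W2.I2
cycle 13: idle
cycle 14: W0.I5
cycle 15: W0.I6

Answer: 16 cycles, utilization 7/8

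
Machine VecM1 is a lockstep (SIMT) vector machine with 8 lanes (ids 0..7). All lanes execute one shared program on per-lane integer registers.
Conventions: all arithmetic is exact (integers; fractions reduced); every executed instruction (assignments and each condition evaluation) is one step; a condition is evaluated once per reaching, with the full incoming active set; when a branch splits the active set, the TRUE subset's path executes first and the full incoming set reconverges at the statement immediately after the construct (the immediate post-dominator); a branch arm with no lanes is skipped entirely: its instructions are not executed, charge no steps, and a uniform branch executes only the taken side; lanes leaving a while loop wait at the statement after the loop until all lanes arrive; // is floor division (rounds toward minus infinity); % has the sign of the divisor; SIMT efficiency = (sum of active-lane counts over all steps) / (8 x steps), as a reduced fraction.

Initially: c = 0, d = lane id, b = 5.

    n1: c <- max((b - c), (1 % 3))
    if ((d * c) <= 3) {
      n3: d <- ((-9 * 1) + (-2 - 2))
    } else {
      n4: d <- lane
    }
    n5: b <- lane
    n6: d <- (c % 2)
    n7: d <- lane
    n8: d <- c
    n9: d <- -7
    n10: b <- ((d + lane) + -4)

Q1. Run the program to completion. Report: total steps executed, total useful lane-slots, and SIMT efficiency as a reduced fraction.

Answer: 10 steps, 72 useful, 9/10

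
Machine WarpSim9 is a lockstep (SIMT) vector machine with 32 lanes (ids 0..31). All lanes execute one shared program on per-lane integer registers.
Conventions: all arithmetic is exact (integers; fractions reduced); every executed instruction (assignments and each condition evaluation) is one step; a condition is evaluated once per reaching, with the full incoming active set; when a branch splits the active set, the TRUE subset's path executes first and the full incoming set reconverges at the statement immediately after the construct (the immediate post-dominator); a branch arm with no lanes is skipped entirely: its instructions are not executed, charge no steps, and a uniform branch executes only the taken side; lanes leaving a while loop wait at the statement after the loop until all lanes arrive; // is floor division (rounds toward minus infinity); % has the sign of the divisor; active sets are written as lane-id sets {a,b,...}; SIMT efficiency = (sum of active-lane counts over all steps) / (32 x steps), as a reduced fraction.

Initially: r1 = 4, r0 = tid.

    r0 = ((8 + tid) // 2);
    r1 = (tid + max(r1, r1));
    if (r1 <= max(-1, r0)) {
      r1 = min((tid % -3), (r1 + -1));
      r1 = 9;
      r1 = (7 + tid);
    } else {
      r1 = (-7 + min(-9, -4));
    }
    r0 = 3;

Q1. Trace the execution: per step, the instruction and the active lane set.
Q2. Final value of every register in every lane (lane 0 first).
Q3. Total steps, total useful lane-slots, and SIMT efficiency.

step 0: r0 <- ((8 + tid) // 2)       {0,1,2,3,4,5,6,7,8,9,10,11,12,13,14,15,16,17,18,19,20,21,22,23,24,25,26,27,28,29,30,31}
step 1: r1 <- (tid + max(r1, r1))    {0,1,2,3,4,5,6,7,8,9,10,11,12,13,14,15,16,17,18,19,20,21,22,23,24,25,26,27,28,29,30,31}
step 2: eval (r1 <= max(-1, r0))     {0,1,2,3,4,5,6,7,8,9,10,11,12,13,14,15,16,17,18,19,20,21,22,23,24,25,26,27,28,29,30,31}
step 3: r1 <- min((tid % -3), (r1 + -1)) {0}
step 4: r1 <- 9                      {0}
step 5: r1 <- (7 + tid)              {0}
step 6: r1 <- (-7 + min(-9, -4))     {1,2,3,4,5,6,7,8,9,10,11,12,13,14,15,16,17,18,19,20,21,22,23,24,25,26,27,28,29,30,31}
step 7: r0 <- 3                      {0,1,2,3,4,5,6,7,8,9,10,11,12,13,14,15,16,17,18,19,20,21,22,23,24,25,26,27,28,29,30,31}

Answer: 8 steps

r1: 7,-16,-16,-16,-16,-16,-16,-16,-16,-16,-16,-16,-16,-16,-16,-16,-16,-16,-16,-16,-16,-16,-16,-16,-16,-16,-16,-16,-16,-16,-16,-16
r0: 3,3,3,3,3,3,3,3,3,3,3,3,3,3,3,3,3,3,3,3,3,3,3,3,3,3,3,3,3,3,3,3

steps = 8; useful = 162; efficiency = 162/256 = 81/128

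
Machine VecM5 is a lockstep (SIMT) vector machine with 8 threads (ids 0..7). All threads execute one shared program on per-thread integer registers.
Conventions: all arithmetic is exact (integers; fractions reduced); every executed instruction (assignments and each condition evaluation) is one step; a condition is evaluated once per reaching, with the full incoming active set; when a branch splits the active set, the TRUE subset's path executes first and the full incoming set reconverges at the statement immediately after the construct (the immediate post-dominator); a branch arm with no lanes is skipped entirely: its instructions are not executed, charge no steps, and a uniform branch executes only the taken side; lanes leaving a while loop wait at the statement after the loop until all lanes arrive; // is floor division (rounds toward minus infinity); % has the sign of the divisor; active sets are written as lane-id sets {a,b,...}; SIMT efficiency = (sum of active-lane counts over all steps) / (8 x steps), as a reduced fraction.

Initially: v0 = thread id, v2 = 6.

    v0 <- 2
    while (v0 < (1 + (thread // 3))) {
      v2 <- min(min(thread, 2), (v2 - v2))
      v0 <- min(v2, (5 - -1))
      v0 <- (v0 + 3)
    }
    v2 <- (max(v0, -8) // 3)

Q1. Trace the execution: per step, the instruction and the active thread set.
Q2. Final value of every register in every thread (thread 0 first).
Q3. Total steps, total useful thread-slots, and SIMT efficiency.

step 0: v0 <- 2                      {0,1,2,3,4,5,6,7}
step 1: eval (v0 < (1 + (thread // 3))) {0,1,2,3,4,5,6,7}
step 2: v2 <- min(min(thread, 2), (v2 - v2)) {6,7}
step 3: v0 <- min(v2, (5 - -1))      {6,7}
step 4: v0 <- (v0 + 3)               {6,7}
step 5: eval (v0 < (1 + (thread // 3))) {6,7}
step 6: v2 <- (max(v0, -8) // 3)     {0,1,2,3,4,5,6,7}

Answer: 7 steps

v0: 2,2,2,2,2,2,3,3
v2: 0,0,0,0,0,0,1,1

steps = 7; useful = 32; efficiency = 32/56 = 4/7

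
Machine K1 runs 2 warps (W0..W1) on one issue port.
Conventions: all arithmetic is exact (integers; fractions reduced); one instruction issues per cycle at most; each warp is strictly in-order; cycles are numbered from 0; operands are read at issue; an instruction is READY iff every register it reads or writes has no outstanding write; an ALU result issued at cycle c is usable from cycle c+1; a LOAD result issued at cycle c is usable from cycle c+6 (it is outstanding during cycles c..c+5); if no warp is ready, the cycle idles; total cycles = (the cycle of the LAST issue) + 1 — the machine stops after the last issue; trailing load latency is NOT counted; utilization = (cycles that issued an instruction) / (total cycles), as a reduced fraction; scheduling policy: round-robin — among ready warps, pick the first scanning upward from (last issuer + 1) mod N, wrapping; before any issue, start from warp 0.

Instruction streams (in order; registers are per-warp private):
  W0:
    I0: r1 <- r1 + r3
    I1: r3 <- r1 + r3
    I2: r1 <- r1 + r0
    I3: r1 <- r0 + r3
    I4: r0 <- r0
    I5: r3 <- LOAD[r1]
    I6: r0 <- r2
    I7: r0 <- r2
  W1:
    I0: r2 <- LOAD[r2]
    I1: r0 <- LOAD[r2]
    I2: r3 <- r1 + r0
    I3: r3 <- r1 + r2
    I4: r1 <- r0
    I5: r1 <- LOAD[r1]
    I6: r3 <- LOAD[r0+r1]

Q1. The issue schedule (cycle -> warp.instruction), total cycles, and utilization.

cycle 0: W0.I0
cycle 1: W1.I0
cycle 2: W0.I1
cycle 3: W0.I2
cycle 4: W0.I3
cycle 5: W0.I4
cycle 6: W0.I5
cycle 7: W1.I1
cycle 8: W0.I6
cycle 9: W0.I7
cycle 10: idle
cycle 11: idle
cycle 12: idle
cycle 13: W1.I2
cycle 14: W1.I3
cycle 15: W1.I4
cycle 16: W1.I5
cycle 17: idle
cycle 18: idle
cycle 19: idle
cycle 20: idle
cycle 21: idle
cycle 22: W1.I6

Answer: 23 cycles, utilization 15/23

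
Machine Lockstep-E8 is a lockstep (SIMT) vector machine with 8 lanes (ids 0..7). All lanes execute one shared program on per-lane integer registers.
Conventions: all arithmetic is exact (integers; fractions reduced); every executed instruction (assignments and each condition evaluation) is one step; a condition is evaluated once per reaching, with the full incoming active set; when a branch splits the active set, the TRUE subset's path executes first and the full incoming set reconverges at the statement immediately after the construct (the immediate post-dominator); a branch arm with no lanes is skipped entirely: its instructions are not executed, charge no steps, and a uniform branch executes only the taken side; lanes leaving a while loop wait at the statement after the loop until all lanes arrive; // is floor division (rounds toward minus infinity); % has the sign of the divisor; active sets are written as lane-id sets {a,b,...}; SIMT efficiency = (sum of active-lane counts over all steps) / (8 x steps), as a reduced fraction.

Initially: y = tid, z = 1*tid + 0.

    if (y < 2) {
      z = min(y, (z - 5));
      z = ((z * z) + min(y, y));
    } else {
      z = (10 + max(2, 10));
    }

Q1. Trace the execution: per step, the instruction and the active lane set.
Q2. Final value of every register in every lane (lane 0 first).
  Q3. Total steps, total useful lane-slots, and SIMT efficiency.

step 0: eval (y < 2)                 {0,1,2,3,4,5,6,7}
step 1: z <- min(y, (z - 5))         {0,1}
step 2: z <- ((z * z) + min(y, y))   {0,1}
step 3: z <- (10 + max(2, 10))       {2,3,4,5,6,7}

Answer: 4 steps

y: 0,1,2,3,4,5,6,7
z: 25,17,20,20,20,20,20,20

steps = 4; useful = 18; efficiency = 18/32 = 9/16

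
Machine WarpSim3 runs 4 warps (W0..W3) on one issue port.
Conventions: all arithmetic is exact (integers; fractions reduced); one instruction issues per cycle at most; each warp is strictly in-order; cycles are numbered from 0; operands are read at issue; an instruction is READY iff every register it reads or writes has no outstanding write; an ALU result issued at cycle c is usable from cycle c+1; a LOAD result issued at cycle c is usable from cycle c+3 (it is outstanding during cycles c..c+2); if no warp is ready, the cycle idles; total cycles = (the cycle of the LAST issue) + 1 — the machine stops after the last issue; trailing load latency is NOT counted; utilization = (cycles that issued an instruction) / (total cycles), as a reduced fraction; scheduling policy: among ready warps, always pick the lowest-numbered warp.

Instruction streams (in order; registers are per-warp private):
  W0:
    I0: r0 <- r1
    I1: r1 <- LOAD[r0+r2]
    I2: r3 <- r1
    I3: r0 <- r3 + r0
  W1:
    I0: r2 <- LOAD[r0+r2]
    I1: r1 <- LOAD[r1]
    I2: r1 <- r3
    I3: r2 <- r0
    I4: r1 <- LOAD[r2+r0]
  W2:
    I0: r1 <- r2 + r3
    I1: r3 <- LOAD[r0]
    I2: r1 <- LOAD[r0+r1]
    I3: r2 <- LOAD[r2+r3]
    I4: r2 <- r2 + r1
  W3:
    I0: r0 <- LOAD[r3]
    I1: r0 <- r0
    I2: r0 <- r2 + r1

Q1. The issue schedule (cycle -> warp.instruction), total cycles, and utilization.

cycle 0: W0.I0
cycle 1: W0.I1
cycle 2: W1.I0
cycle 3: W1.I1
cycle 4: W0.I2
cycle 5: W0.I3
cycle 6: W1.I2
cycle 7: W1.I3
cycle 8: W1.I4
cycle 9: W2.I0
cycle 10: W2.I1
cycle 11: W2.I2
cycle 12: W3.I0
cycle 13: W2.I3
cycle 14: idle
cycle 15: W3.I1
cycle 16: W2.I4
cycle 17: W3.I2

Answer: 18 cycles, utilization 17/18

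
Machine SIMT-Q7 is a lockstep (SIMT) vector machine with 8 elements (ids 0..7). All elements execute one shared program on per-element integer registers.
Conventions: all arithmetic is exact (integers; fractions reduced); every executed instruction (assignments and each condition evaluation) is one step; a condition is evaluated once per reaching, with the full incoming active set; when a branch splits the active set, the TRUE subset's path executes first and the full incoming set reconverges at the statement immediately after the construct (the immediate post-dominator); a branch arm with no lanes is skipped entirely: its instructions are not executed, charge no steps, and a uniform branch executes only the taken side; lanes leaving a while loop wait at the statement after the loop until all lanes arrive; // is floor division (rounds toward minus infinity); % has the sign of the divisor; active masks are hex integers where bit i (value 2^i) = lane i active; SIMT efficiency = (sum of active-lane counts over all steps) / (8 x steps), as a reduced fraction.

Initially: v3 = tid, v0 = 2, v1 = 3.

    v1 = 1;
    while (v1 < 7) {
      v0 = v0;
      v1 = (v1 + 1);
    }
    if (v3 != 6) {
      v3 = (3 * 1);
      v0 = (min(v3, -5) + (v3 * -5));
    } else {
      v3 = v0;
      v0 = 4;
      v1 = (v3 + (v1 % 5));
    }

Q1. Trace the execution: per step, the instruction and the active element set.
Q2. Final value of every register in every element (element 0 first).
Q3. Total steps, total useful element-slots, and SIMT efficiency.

step 0: v1 <- 1                      0xff
step 1: eval (v1 < 7)                0xff
step 2: v0 <- v0                     0xff
step 3: v1 <- (v1 + 1)               0xff
step 4: eval (v1 < 7)                0xff
step 5: v0 <- v0                     0xff
step 6: v1 <- (v1 + 1)               0xff
step 7: eval (v1 < 7)                0xff
step 8: v0 <- v0                     0xff
step 9: v1 <- (v1 + 1)               0xff
step 10: eval (v1 < 7)                0xff
step 11: v0 <- v0                     0xff
step 12: v1 <- (v1 + 1)               0xff
step 13: eval (v1 < 7)                0xff
step 14: v0 <- v0                     0xff
step 15: v1 <- (v1 + 1)               0xff
step 16: eval (v1 < 7)                0xff
step 17: v0 <- v0                     0xff
step 18: v1 <- (v1 + 1)               0xff
step 19: eval (v1 < 7)                0xff
step 20: eval (v3 != 6)               0xff
step 21: v3 <- (3 * 1)                0xbf
step 22: v0 <- (min(v3, -5) + (v3 * -5)) 0xbf
step 23: v3 <- v0                     0x40
step 24: v0 <- 4                      0x40
step 25: v1 <- (v3 + (v1 % 5))        0x40

Answer: 26 steps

v3: 3,3,3,3,3,3,2,3
v0: -20,-20,-20,-20,-20,-20,4,-20
v1: 7,7,7,7,7,7,4,7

steps = 26; useful = 185; efficiency = 185/208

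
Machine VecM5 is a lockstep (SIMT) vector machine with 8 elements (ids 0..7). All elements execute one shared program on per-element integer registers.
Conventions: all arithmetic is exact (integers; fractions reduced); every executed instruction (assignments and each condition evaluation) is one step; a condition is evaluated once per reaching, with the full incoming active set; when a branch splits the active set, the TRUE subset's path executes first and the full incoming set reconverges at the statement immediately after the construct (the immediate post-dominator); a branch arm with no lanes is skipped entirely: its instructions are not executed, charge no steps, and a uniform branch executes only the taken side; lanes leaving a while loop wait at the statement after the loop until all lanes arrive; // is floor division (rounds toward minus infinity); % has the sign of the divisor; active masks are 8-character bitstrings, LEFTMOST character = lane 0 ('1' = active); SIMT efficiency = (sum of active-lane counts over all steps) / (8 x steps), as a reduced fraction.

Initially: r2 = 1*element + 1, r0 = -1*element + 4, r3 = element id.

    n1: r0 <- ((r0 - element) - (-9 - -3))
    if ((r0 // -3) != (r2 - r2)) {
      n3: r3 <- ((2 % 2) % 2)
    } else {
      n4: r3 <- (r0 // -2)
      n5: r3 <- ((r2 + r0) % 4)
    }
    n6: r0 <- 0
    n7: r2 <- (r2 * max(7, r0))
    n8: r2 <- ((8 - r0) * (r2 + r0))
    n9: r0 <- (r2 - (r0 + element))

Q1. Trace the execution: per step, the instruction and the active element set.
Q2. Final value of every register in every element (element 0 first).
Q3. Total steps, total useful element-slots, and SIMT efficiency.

step 0: r0 <- ((r0 - element) - (-9 - -3)) 11111111
step 1: eval ((r0 // -3) != (r2 - r2)) 11111111
step 2: r3 <- ((2 % 2) % 2)          11111001
step 3: r3 <- (r0 // -2)             00000110
step 4: r3 <- ((r2 + r0) % 4)        00000110
step 5: r0 <- 0                      11111111
step 6: r2 <- (r2 * max(7, r0))      11111111
step 7: r2 <- ((8 - r0) * (r2 + r0)) 11111111
step 8: r0 <- (r2 - (r0 + element))  11111111

Answer: 9 steps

r2: 56,112,168,224,280,336,392,448
r0: 56,111,166,221,276,331,386,441
r3: 0,0,0,0,0,2,1,0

steps = 9; useful = 58; efficiency = 58/72 = 29/36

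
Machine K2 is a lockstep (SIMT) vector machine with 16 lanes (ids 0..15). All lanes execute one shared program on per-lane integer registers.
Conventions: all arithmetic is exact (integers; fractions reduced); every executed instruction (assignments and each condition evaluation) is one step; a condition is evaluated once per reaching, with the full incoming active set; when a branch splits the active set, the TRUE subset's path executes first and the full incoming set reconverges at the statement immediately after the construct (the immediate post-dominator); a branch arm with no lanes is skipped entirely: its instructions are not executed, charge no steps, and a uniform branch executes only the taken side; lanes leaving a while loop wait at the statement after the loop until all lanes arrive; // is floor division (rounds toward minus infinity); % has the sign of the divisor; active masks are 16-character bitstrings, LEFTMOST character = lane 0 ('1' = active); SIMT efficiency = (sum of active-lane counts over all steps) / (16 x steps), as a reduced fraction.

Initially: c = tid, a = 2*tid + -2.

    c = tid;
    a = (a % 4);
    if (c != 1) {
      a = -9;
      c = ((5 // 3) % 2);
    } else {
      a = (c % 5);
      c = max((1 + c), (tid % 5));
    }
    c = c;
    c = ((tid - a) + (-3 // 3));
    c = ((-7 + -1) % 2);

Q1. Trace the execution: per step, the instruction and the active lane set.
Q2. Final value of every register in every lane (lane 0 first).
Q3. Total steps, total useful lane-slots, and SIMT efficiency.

step 0: c <- tid                     1111111111111111
step 1: a <- (a % 4)                 1111111111111111
step 2: eval (c != 1)                1111111111111111
step 3: a <- -9                      1011111111111111
step 4: c <- ((5 // 3) % 2)          1011111111111111
step 5: a <- (c % 5)                 0100000000000000
step 6: c <- max((1 + c), (tid % 5)) 0100000000000000
step 7: c <- c                       1111111111111111
step 8: c <- ((tid - a) + (-3 // 3)) 1111111111111111
step 9: c <- ((-7 + -1) % 2)         1111111111111111

Answer: 10 steps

c: 0,0,0,0,0,0,0,0,0,0,0,0,0,0,0,0
a: -9,1,-9,-9,-9,-9,-9,-9,-9,-9,-9,-9,-9,-9,-9,-9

steps = 10; useful = 128; efficiency = 128/160 = 4/5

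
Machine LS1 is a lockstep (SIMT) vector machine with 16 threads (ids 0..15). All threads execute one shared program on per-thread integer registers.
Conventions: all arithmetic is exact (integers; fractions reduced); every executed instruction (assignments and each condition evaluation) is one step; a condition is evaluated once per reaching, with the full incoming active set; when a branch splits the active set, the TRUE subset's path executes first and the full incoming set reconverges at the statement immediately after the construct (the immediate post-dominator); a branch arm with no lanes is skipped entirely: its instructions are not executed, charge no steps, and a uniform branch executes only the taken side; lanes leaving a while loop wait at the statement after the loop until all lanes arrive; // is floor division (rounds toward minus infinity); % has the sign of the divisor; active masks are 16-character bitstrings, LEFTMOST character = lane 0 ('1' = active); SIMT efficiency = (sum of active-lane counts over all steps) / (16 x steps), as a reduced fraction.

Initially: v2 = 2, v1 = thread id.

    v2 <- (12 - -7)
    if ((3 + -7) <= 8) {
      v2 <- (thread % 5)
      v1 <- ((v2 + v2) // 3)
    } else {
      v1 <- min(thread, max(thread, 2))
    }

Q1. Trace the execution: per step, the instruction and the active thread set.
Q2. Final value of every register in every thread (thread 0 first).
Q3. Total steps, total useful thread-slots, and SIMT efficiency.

step 0: v2 <- (12 - -7)              1111111111111111
step 1: eval ((3 + -7) <= 8)         1111111111111111
step 2: v2 <- (thread % 5)           1111111111111111
step 3: v1 <- ((v2 + v2) // 3)       1111111111111111

Answer: 4 steps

v2: 0,1,2,3,4,0,1,2,3,4,0,1,2,3,4,0
v1: 0,0,1,2,2,0,0,1,2,2,0,0,1,2,2,0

steps = 4; useful = 64; efficiency = 64/64 = 1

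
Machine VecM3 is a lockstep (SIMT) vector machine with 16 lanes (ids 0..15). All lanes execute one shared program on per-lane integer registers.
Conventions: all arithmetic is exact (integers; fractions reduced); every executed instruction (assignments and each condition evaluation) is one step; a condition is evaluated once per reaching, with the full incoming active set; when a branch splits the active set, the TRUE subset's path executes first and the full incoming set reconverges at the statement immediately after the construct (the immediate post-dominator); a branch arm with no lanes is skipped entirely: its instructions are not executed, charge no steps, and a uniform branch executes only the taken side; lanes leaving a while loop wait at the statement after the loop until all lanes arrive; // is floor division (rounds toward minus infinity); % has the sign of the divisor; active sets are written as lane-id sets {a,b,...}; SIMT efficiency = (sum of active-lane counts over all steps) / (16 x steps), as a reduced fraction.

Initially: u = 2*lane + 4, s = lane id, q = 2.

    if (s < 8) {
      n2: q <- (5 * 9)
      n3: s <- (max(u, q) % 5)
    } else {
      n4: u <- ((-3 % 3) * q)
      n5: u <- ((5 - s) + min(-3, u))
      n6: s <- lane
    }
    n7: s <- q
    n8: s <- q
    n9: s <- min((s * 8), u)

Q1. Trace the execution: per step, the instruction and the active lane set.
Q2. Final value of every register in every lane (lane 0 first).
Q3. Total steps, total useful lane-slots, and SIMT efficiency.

step 0: eval (s < 8)                 {0,1,2,3,4,5,6,7,8,9,10,11,12,13,14,15}
step 1: q <- (5 * 9)                 {0,1,2,3,4,5,6,7}
step 2: s <- (max(u, q) % 5)         {0,1,2,3,4,5,6,7}
step 3: u <- ((-3 % 3) * q)          {8,9,10,11,12,13,14,15}
step 4: u <- ((5 - s) + min(-3, u))  {8,9,10,11,12,13,14,15}
step 5: s <- lane                    {8,9,10,11,12,13,14,15}
step 6: s <- q                       {0,1,2,3,4,5,6,7,8,9,10,11,12,13,14,15}
step 7: s <- q                       {0,1,2,3,4,5,6,7,8,9,10,11,12,13,14,15}
step 8: s <- min((s * 8), u)         {0,1,2,3,4,5,6,7,8,9,10,11,12,13,14,15}

Answer: 9 steps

u: 4,6,8,10,12,14,16,18,-6,-7,-8,-9,-10,-11,-12,-13
s: 4,6,8,10,12,14,16,18,-6,-7,-8,-9,-10,-11,-12,-13
q: 45,45,45,45,45,45,45,45,2,2,2,2,2,2,2,2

steps = 9; useful = 104; efficiency = 104/144 = 13/18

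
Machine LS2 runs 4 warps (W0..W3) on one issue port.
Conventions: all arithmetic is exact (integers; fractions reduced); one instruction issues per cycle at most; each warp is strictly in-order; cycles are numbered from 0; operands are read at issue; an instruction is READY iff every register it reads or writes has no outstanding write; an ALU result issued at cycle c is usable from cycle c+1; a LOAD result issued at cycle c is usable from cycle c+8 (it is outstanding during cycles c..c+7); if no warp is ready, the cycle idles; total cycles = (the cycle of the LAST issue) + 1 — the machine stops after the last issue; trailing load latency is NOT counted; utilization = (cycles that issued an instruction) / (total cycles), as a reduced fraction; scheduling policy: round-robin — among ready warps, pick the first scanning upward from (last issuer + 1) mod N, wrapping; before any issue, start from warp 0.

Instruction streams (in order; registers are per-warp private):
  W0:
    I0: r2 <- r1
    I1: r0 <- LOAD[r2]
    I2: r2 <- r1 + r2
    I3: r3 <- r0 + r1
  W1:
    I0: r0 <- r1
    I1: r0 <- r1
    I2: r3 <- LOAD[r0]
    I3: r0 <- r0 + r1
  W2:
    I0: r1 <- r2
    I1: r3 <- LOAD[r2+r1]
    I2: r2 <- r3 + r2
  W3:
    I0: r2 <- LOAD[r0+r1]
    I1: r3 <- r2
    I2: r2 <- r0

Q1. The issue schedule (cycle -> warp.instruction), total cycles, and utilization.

cycle 0: W0.I0
cycle 1: W1.I0
cycle 2: W2.I0
cycle 3: W3.I0
cycle 4: W0.I1
cycle 5: W1.I1
cycle 6: W2.I1
cycle 7: W0.I2
cycle 8: W1.I2
cycle 9: W1.I3
cycle 10: idle
cycle 11: W3.I1
cycle 12: W0.I3
cycle 13: W3.I2
cycle 14: W2.I2

Answer: 15 cycles, utilization 14/15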